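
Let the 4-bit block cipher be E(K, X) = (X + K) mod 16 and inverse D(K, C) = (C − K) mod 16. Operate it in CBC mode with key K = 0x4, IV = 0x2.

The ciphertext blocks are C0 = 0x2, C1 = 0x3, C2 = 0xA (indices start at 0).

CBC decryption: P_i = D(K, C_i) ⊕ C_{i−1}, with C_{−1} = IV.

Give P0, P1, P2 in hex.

P0 = 0xC, P1 = 0xD, P2 = 0x5

P0: D(K, 0x2) = 0xE; 0xE ⊕ 0x2 = 0xC.
P1: D(K, 0x3) = 0xF; 0xF ⊕ 0x2 = 0xD.
P2: D(K, 0xA) = 0x6; 0x6 ⊕ 0x3 = 0x5.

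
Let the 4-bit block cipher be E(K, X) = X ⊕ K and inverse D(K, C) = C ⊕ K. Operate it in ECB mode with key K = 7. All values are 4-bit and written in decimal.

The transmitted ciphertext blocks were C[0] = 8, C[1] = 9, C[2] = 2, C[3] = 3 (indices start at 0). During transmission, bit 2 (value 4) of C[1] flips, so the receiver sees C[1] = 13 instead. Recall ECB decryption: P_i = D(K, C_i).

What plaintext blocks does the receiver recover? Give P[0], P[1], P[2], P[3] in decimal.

Only C[1] changed, to 13. In ECB, a change in C_i affects only P_i. Decrypting the received ciphertext:
P[0]: D(K, 8) = 15.
P[1]: D(K, 13) = 10.
P[2]: D(K, 2) = 5.
P[3]: D(K, 3) = 4.
Blocks that differ from the original plaintext: P[1].

P[0] = 15, P[1] = 10, P[2] = 5, P[3] = 4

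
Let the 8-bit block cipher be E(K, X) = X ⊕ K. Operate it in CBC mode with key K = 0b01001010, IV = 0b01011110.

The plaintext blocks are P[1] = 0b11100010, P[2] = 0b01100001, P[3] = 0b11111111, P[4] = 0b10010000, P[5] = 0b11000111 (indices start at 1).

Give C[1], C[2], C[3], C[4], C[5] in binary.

C[1] = 0b11110110, C[2] = 0b11011101, C[3] = 0b01101000, C[4] = 0b10110010, C[5] = 0b00111111

CBC encryption: C_i = E(K, P_i ⊕ C_{i−1}), with C_{0} = IV.
C[1]: P[1] ⊕ 0b01011110 = 0b10111100; E(K, 0b10111100) = 0b11110110.
C[2]: P[2] ⊕ 0b11110110 = 0b10010111; E(K, 0b10010111) = 0b11011101.
C[3]: P[3] ⊕ 0b11011101 = 0b00100010; E(K, 0b00100010) = 0b01101000.
C[4]: P[4] ⊕ 0b01101000 = 0b11111000; E(K, 0b11111000) = 0b10110010.
C[5]: P[5] ⊕ 0b10110010 = 0b01110101; E(K, 0b01110101) = 0b00111111.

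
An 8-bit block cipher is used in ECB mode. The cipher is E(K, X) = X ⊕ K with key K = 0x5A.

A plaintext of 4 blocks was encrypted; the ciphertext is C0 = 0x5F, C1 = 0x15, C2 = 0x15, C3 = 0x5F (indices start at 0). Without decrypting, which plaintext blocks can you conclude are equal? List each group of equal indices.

P0 = P3; P1 = P2

ECB encrypts each block independently with the same key, so equal ciphertext blocks imply equal plaintext blocks.
C0 = C3 = 0x5F, so P0 = P3.
C1 = C2 = 0x15, so P1 = P2.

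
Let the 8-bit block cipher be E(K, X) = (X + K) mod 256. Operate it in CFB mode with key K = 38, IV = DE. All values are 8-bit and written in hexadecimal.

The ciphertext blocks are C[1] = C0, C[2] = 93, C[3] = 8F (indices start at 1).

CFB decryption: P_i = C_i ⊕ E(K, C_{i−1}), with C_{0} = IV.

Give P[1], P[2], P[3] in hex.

P[1] = D6, P[2] = 6B, P[3] = 44

P[1]: E(K, DE) = 16; C0 ⊕ 16 = D6.
P[2]: E(K, C0) = F8; 93 ⊕ F8 = 6B.
P[3]: E(K, 93) = CB; 8F ⊕ CB = 44.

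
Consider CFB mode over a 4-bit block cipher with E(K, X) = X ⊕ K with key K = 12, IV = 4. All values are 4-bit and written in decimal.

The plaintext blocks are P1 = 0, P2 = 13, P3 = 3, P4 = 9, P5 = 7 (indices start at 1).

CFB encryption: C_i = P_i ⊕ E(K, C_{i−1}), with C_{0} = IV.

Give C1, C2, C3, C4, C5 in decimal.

C1 = 8, C2 = 9, C3 = 6, C4 = 3, C5 = 8

C1: E(K, 4) = 8; 0 ⊕ 8 = 8.
C2: E(K, 8) = 4; 13 ⊕ 4 = 9.
C3: E(K, 9) = 5; 3 ⊕ 5 = 6.
C4: E(K, 6) = 10; 9 ⊕ 10 = 3.
C5: E(K, 3) = 15; 7 ⊕ 15 = 8.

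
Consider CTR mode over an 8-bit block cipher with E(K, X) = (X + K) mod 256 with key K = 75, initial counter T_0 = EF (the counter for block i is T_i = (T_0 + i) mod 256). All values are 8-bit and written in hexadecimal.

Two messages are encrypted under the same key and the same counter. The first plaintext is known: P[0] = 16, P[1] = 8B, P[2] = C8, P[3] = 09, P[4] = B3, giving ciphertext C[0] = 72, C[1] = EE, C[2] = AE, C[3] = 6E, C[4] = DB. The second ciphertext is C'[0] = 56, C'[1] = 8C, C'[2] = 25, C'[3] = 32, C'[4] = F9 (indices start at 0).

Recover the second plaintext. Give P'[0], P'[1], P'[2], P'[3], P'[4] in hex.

In CTR with a reused counter, both messages share the same keystream S_i, so C_i ⊕ C'_i = P_i ⊕ P'_i and thus P'_i = P_i ⊕ C_i ⊕ C'_i.
P'[0]: 16 ⊕ 72 ⊕ 56 = 32.
P'[1]: 8B ⊕ EE ⊕ 8C = E9.
P'[2]: C8 ⊕ AE ⊕ 25 = 43.
P'[3]: 09 ⊕ 6E ⊕ 32 = 55.
P'[4]: B3 ⊕ DB ⊕ F9 = 91.

P'[0] = 32, P'[1] = E9, P'[2] = 43, P'[3] = 55, P'[4] = 91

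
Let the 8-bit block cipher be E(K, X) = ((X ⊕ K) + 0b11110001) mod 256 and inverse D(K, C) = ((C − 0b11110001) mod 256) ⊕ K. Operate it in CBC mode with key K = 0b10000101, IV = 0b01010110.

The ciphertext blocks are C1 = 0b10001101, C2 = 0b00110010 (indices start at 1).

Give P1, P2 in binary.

P1 = 0b01001111, P2 = 0b01001001

CBC decryption: P_i = D(K, C_i) ⊕ C_{i−1}, with C_{0} = IV.
P1: D(K, 0b10001101) = 0b00011001; 0b00011001 ⊕ 0b01010110 = 0b01001111.
P2: D(K, 0b00110010) = 0b11000100; 0b11000100 ⊕ 0b10001101 = 0b01001001.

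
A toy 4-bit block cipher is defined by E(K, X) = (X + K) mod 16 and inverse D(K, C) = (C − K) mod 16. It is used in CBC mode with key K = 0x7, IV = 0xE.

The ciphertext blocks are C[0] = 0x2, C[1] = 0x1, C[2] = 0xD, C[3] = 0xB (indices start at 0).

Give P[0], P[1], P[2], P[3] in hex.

P[0] = 0x5, P[1] = 0x8, P[2] = 0x7, P[3] = 0x9

CBC decryption: P_i = D(K, C_i) ⊕ C_{i−1}, with C_{−1} = IV.
P[0]: D(K, 0x2) = 0xB; 0xB ⊕ 0xE = 0x5.
P[1]: D(K, 0x1) = 0xA; 0xA ⊕ 0x2 = 0x8.
P[2]: D(K, 0xD) = 0x6; 0x6 ⊕ 0x1 = 0x7.
P[3]: D(K, 0xB) = 0x4; 0x4 ⊕ 0xD = 0x9.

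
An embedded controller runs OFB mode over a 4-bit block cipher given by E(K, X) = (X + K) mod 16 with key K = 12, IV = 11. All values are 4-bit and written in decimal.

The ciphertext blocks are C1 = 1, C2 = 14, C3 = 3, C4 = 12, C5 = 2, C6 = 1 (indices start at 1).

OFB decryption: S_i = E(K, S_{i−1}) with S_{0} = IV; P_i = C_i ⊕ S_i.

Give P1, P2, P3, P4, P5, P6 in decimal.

P1: S = E(K, 11) = 7; 1 ⊕ 7 = 6.
P2: S = E(K, 7) = 3; 14 ⊕ 3 = 13.
P3: S = E(K, 3) = 15; 3 ⊕ 15 = 12.
P4: S = E(K, 15) = 11; 12 ⊕ 11 = 7.
P5: S = E(K, 11) = 7; 2 ⊕ 7 = 5.
P6: S = E(K, 7) = 3; 1 ⊕ 3 = 2.

P1 = 6, P2 = 13, P3 = 12, P4 = 7, P5 = 5, P6 = 2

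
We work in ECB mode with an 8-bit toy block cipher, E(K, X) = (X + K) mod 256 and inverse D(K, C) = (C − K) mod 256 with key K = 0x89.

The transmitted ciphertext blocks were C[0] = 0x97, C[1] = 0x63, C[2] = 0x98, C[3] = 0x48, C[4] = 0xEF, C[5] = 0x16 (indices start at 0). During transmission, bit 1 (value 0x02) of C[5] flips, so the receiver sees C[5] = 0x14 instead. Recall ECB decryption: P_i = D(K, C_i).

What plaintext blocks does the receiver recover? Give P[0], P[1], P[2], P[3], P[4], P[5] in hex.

P[0] = 0x0E, P[1] = 0xDA, P[2] = 0x0F, P[3] = 0xBF, P[4] = 0x66, P[5] = 0x8B

Only C[5] changed, to 0x14. In ECB, a change in C_i affects only P_i. Decrypting the received ciphertext:
P[0]: D(K, 0x97) = 0x0E.
P[1]: D(K, 0x63) = 0xDA.
P[2]: D(K, 0x98) = 0x0F.
P[3]: D(K, 0x48) = 0xBF.
P[4]: D(K, 0xEF) = 0x66.
P[5]: D(K, 0x14) = 0x8B.
Blocks that differ from the original plaintext: P[5].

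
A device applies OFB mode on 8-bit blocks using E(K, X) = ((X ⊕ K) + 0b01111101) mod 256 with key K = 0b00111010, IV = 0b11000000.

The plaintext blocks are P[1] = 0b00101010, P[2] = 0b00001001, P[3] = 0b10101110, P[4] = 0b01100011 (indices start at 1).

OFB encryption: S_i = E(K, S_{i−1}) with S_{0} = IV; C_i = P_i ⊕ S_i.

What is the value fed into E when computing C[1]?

0b11000000

C[1]: S = E(K, 0b11000000) = 0b01110111; 0b00101010 ⊕ 0b01110111 = 0b01011101.
So the input to E for block [1] is 0b11000000.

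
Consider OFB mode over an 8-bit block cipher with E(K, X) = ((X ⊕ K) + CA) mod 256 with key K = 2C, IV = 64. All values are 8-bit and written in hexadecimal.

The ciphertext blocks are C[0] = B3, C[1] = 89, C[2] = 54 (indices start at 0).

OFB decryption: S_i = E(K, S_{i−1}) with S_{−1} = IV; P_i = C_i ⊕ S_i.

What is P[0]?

P[0]: S = E(K, 64) = 12; B3 ⊕ 12 = A1.

P[0] = A1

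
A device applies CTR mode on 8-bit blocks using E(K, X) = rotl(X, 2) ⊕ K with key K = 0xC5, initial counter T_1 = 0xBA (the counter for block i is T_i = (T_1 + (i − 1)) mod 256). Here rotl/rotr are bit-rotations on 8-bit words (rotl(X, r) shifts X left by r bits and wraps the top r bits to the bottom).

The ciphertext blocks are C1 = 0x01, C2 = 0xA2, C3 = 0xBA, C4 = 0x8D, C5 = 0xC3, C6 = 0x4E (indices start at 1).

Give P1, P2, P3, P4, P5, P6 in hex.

CTR decryption: S_i = E(K, T_i) where T_i is the counter for block i; P_i = C_i ⊕ S_i.
P1: T = 0xBA, S = E(K, T) = 0x2F; 0x01 ⊕ 0x2F = 0x2E.
P2: T = 0xBB, S = E(K, T) = 0x2B; 0xA2 ⊕ 0x2B = 0x89.
P3: T = 0xBC, S = E(K, T) = 0x37; 0xBA ⊕ 0x37 = 0x8D.
P4: T = 0xBD, S = E(K, T) = 0x33; 0x8D ⊕ 0x33 = 0xBE.
P5: T = 0xBE, S = E(K, T) = 0x3F; 0xC3 ⊕ 0x3F = 0xFC.
P6: T = 0xBF, S = E(K, T) = 0x3B; 0x4E ⊕ 0x3B = 0x75.

P1 = 0x2E, P2 = 0x89, P3 = 0x8D, P4 = 0xBE, P5 = 0xFC, P6 = 0x75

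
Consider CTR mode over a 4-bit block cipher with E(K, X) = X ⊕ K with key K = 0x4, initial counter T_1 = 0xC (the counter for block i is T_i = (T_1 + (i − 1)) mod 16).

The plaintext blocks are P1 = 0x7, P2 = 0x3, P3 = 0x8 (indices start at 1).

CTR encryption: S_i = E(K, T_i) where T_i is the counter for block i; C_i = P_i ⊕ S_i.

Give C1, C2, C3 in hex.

C1 = 0xF, C2 = 0xA, C3 = 0x2

C1: T = 0xC, S = E(K, T) = 0x8; 0x7 ⊕ 0x8 = 0xF.
C2: T = 0xD, S = E(K, T) = 0x9; 0x3 ⊕ 0x9 = 0xA.
C3: T = 0xE, S = E(K, T) = 0xA; 0x8 ⊕ 0xA = 0x2.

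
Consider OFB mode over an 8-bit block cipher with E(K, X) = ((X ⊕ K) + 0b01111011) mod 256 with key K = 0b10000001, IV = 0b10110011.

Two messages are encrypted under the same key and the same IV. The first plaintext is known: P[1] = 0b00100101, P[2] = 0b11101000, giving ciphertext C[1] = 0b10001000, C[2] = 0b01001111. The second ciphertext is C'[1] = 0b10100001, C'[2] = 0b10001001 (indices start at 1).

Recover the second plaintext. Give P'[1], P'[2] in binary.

In OFB with a reused IV, both messages share the same keystream S_i, so C_i ⊕ C'_i = P_i ⊕ P'_i and thus P'_i = P_i ⊕ C_i ⊕ C'_i.
P'[1]: 0b00100101 ⊕ 0b10001000 ⊕ 0b10100001 = 0b00001100.
P'[2]: 0b11101000 ⊕ 0b01001111 ⊕ 0b10001001 = 0b00101110.

P'[1] = 0b00001100, P'[2] = 0b00101110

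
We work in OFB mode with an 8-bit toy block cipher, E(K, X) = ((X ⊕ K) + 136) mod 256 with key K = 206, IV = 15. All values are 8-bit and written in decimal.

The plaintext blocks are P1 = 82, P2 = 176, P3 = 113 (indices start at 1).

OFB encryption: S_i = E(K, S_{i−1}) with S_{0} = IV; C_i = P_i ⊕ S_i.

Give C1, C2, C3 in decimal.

C1: S = E(K, 15) = 73; 82 ⊕ 73 = 27.
C2: S = E(K, 73) = 15; 176 ⊕ 15 = 191.
C3: S = E(K, 15) = 73; 113 ⊕ 73 = 56.

C1 = 27, C2 = 191, C3 = 56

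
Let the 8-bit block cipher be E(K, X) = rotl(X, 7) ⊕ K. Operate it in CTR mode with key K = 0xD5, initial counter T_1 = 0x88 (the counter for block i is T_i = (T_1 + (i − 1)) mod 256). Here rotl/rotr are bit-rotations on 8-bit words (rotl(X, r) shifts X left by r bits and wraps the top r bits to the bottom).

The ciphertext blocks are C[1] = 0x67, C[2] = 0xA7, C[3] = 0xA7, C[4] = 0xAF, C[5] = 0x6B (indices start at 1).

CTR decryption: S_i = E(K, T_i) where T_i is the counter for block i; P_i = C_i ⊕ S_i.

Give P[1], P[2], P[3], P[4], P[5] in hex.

P[1] = 0xF6, P[2] = 0xB6, P[3] = 0x37, P[4] = 0xBF, P[5] = 0xF8

P[1]: T = 0x88, S = E(K, T) = 0x91; 0x67 ⊕ 0x91 = 0xF6.
P[2]: T = 0x89, S = E(K, T) = 0x11; 0xA7 ⊕ 0x11 = 0xB6.
P[3]: T = 0x8A, S = E(K, T) = 0x90; 0xA7 ⊕ 0x90 = 0x37.
P[4]: T = 0x8B, S = E(K, T) = 0x10; 0xAF ⊕ 0x10 = 0xBF.
P[5]: T = 0x8C, S = E(K, T) = 0x93; 0x6B ⊕ 0x93 = 0xF8.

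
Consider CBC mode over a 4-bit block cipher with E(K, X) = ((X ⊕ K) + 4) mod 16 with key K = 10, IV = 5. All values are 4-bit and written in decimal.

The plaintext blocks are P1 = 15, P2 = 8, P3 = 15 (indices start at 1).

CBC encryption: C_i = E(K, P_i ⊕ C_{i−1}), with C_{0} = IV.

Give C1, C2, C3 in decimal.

C1: P1 ⊕ 5 = 10; E(K, 10) = 4.
C2: P2 ⊕ 4 = 12; E(K, 12) = 10.
C3: P3 ⊕ 10 = 5; E(K, 5) = 3.

C1 = 4, C2 = 10, C3 = 3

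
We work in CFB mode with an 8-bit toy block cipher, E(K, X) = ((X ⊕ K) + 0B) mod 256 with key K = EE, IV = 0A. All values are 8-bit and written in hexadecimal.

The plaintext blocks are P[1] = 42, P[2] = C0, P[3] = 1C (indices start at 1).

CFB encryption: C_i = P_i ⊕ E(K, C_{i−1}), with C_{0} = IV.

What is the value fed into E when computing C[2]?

AD

C[1]: E(K, 0A) = EF; 42 ⊕ EF = AD.
C[2]: E(K, AD) = 4E; C0 ⊕ 4E = 8E.
So the input to E for block [2] is AD.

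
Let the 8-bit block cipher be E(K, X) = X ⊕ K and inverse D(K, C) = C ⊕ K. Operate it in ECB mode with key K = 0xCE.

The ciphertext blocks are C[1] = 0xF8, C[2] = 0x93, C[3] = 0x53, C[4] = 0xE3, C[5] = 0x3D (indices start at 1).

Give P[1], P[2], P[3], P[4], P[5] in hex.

ECB decryption: P_i = D(K, C_i).
P[1]: D(K, 0xF8) = 0x36.
P[2]: D(K, 0x93) = 0x5D.
P[3]: D(K, 0x53) = 0x9D.
P[4]: D(K, 0xE3) = 0x2D.
P[5]: D(K, 0x3D) = 0xF3.

P[1] = 0x36, P[2] = 0x5D, P[3] = 0x9D, P[4] = 0x2D, P[5] = 0xF3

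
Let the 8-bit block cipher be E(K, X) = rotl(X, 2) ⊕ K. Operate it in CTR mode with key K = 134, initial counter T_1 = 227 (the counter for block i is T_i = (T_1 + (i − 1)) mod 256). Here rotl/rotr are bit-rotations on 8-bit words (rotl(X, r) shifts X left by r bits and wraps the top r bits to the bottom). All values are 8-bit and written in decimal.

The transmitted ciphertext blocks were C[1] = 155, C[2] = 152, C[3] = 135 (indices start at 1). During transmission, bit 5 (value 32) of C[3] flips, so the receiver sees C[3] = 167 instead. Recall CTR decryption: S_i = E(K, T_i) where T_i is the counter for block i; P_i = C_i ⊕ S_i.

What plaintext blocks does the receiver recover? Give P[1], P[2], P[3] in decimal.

P[1] = 146, P[2] = 141, P[3] = 182

Only C[3] changed, to 167. In CTR, a change in C_i flips the same bit in P_i only; the keystream is unaffected. Decrypting the received ciphertext:
P[1]: T = 227, S = E(K, T) = 9; 155 ⊕ 9 = 146.
P[2]: T = 228, S = E(K, T) = 21; 152 ⊕ 21 = 141.
P[3]: T = 229, S = E(K, T) = 17; 167 ⊕ 17 = 182.
Blocks that differ from the original plaintext: P[3].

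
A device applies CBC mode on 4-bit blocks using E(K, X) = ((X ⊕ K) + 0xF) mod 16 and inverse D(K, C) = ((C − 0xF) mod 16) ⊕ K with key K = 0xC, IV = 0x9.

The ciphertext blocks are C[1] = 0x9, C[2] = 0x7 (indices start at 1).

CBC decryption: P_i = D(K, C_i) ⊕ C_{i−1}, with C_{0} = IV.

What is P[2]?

P[2] = 0xD

P[2]: D(K, 0x7) = 0x4; 0x4 ⊕ 0x9 = 0xD.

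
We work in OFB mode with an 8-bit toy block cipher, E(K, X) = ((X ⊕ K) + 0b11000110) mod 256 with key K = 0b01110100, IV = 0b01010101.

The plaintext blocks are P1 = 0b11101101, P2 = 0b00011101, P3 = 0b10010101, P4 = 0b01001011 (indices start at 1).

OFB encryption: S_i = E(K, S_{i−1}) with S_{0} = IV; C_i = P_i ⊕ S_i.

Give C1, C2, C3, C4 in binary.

C1: S = E(K, 0b01010101) = 0b11100111; 0b11101101 ⊕ 0b11100111 = 0b00001010.
C2: S = E(K, 0b11100111) = 0b01011001; 0b00011101 ⊕ 0b01011001 = 0b01000100.
C3: S = E(K, 0b01011001) = 0b11110011; 0b10010101 ⊕ 0b11110011 = 0b01100110.
C4: S = E(K, 0b11110011) = 0b01001101; 0b01001011 ⊕ 0b01001101 = 0b00000110.

C1 = 0b00001010, C2 = 0b01000100, C3 = 0b01100110, C4 = 0b00000110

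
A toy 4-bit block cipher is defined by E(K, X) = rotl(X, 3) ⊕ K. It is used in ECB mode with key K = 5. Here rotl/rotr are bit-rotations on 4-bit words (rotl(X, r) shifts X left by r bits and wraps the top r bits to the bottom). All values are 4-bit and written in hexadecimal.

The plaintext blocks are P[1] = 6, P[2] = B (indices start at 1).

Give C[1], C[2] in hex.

C[1] = 6, C[2] = 8

ECB encryption: C_i = E(K, P_i).
C[1]: E(K, 6) = 6.
C[2]: E(K, B) = 8.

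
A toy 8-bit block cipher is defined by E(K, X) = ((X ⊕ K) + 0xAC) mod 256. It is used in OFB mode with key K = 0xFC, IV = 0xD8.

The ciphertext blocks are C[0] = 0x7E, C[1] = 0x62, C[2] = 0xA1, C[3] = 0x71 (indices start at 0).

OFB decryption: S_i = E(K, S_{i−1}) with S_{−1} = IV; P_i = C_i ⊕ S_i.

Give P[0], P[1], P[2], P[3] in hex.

P[0]: S = E(K, 0xD8) = 0xD0; 0x7E ⊕ 0xD0 = 0xAE.
P[1]: S = E(K, 0xD0) = 0xD8; 0x62 ⊕ 0xD8 = 0xBA.
P[2]: S = E(K, 0xD8) = 0xD0; 0xA1 ⊕ 0xD0 = 0x71.
P[3]: S = E(K, 0xD0) = 0xD8; 0x71 ⊕ 0xD8 = 0xA9.

P[0] = 0xAE, P[1] = 0xBA, P[2] = 0x71, P[3] = 0xA9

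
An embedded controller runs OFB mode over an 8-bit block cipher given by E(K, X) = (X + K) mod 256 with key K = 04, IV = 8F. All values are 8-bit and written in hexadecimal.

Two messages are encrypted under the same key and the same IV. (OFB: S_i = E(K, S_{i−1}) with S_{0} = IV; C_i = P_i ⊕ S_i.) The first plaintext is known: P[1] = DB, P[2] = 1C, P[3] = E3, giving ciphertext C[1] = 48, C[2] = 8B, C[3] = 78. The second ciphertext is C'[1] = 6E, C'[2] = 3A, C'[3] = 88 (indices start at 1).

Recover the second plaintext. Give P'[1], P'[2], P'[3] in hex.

In OFB with a reused IV, both messages share the same keystream S_i, so C_i ⊕ C'_i = P_i ⊕ P'_i and thus P'_i = P_i ⊕ C_i ⊕ C'_i.
P'[1]: DB ⊕ 48 ⊕ 6E = FD.
P'[2]: 1C ⊕ 8B ⊕ 3A = AD.
P'[3]: E3 ⊕ 78 ⊕ 88 = 13.

P'[1] = FD, P'[2] = AD, P'[3] = 13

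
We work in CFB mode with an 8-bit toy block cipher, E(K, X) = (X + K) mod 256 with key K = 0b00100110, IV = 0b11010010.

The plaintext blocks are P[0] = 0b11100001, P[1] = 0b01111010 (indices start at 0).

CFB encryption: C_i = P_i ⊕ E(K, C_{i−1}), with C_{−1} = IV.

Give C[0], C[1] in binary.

C[0] = 0b00011001, C[1] = 0b01000101

C[0]: E(K, 0b11010010) = 0b11111000; 0b11100001 ⊕ 0b11111000 = 0b00011001.
C[1]: E(K, 0b00011001) = 0b00111111; 0b01111010 ⊕ 0b00111111 = 0b01000101.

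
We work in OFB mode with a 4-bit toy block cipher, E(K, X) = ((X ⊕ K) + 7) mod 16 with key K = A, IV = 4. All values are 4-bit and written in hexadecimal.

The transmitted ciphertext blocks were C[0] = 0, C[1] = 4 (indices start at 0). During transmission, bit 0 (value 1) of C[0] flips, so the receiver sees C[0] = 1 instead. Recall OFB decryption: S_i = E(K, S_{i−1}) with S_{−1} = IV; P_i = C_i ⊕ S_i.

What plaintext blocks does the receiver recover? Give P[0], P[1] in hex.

P[0] = 4, P[1] = 2

Only C[0] changed, to 1. In OFB, a change in C_i flips the same bit in P_i only; the keystream is unaffected. Decrypting the received ciphertext:
P[0]: S = E(K, 4) = 5; 1 ⊕ 5 = 4.
P[1]: S = E(K, 5) = 6; 4 ⊕ 6 = 2.
Blocks that differ from the original plaintext: P[0].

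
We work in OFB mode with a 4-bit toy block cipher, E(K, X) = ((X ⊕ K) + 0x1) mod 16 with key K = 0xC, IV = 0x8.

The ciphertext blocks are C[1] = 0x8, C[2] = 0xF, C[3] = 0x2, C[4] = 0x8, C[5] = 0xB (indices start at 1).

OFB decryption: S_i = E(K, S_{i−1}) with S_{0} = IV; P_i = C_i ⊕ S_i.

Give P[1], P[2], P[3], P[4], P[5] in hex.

P[1]: S = E(K, 0x8) = 0x5; 0x8 ⊕ 0x5 = 0xD.
P[2]: S = E(K, 0x5) = 0xA; 0xF ⊕ 0xA = 0x5.
P[3]: S = E(K, 0xA) = 0x7; 0x2 ⊕ 0x7 = 0x5.
P[4]: S = E(K, 0x7) = 0xC; 0x8 ⊕ 0xC = 0x4.
P[5]: S = E(K, 0xC) = 0x1; 0xB ⊕ 0x1 = 0xA.

P[1] = 0xD, P[2] = 0x5, P[3] = 0x5, P[4] = 0x4, P[5] = 0xA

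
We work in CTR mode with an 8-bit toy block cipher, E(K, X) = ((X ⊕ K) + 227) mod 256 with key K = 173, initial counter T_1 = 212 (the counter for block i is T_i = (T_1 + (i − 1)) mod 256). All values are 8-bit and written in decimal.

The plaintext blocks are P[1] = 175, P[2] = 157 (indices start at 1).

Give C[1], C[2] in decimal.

CTR encryption: S_i = E(K, T_i) where T_i is the counter for block i; C_i = P_i ⊕ S_i.
C[1]: T = 212, S = E(K, T) = 92; 175 ⊕ 92 = 243.
C[2]: T = 213, S = E(K, T) = 91; 157 ⊕ 91 = 198.

C[1] = 243, C[2] = 198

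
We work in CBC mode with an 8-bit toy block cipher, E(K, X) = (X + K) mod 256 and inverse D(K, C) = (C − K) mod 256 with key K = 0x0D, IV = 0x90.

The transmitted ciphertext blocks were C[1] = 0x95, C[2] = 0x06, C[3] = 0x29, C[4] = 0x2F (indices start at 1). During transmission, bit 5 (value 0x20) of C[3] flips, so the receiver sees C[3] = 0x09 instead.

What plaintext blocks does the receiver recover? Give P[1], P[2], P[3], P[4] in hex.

P[1] = 0x18, P[2] = 0x6C, P[3] = 0xFA, P[4] = 0x2B

CBC decryption: P_i = D(K, C_i) ⊕ C_{i−1}, with C_{0} = IV.
Only C[3] changed, to 0x09. In CBC, a change in C_i garbles P_i and flips the same bit in P_{i+1}. Decrypting the received ciphertext:
P[1]: D(K, 0x95) = 0x88; 0x88 ⊕ 0x90 = 0x18.
P[2]: D(K, 0x06) = 0xF9; 0xF9 ⊕ 0x95 = 0x6C.
P[3]: D(K, 0x09) = 0xFC; 0xFC ⊕ 0x06 = 0xFA.
P[4]: D(K, 0x2F) = 0x22; 0x22 ⊕ 0x09 = 0x2B.
Blocks that differ from the original plaintext: P[3], P[4].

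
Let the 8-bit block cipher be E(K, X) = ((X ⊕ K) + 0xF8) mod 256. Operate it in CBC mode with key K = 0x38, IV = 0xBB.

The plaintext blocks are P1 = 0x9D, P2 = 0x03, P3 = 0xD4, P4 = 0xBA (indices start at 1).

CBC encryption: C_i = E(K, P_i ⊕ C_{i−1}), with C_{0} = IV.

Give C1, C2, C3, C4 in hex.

C1 = 0x16, C2 = 0x25, C3 = 0xC1, C4 = 0x3B

C1: P1 ⊕ 0xBB = 0x26; E(K, 0x26) = 0x16.
C2: P2 ⊕ 0x16 = 0x15; E(K, 0x15) = 0x25.
C3: P3 ⊕ 0x25 = 0xF1; E(K, 0xF1) = 0xC1.
C4: P4 ⊕ 0xC1 = 0x7B; E(K, 0x7B) = 0x3B.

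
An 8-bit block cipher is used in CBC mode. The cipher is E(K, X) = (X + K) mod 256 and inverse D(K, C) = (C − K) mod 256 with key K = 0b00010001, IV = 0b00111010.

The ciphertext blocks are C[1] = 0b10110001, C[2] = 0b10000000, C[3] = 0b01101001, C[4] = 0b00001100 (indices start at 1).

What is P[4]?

P[4] = 0b10010010

CBC decryption: P_i = D(K, C_i) ⊕ C_{i−1}, with C_{0} = IV.
P[4]: D(K, 0b00001100) = 0b11111011; 0b11111011 ⊕ 0b01101001 = 0b10010010.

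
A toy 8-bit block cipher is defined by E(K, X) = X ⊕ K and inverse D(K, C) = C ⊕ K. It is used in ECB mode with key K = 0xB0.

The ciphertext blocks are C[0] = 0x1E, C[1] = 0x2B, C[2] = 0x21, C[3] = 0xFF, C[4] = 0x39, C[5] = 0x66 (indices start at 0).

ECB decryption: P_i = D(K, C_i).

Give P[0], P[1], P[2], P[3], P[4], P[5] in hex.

P[0] = 0xAE, P[1] = 0x9B, P[2] = 0x91, P[3] = 0x4F, P[4] = 0x89, P[5] = 0xD6

P[0]: D(K, 0x1E) = 0xAE.
P[1]: D(K, 0x2B) = 0x9B.
P[2]: D(K, 0x21) = 0x91.
P[3]: D(K, 0xFF) = 0x4F.
P[4]: D(K, 0x39) = 0x89.
P[5]: D(K, 0x66) = 0xD6.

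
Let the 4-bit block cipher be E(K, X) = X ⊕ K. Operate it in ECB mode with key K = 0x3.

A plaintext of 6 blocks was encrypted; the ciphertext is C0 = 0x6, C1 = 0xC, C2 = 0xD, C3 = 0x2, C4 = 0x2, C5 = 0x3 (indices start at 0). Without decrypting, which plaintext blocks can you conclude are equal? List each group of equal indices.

P3 = P4

ECB encrypts each block independently with the same key, so equal ciphertext blocks imply equal plaintext blocks.
C3 = C4 = 0x2, so P3 = P4.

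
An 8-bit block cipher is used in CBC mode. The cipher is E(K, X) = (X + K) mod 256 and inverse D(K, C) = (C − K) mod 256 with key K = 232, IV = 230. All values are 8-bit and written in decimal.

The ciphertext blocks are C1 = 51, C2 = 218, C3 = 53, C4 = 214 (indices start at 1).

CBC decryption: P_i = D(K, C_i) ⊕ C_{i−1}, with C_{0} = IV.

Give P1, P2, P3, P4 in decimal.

P1: D(K, 51) = 75; 75 ⊕ 230 = 173.
P2: D(K, 218) = 242; 242 ⊕ 51 = 193.
P3: D(K, 53) = 77; 77 ⊕ 218 = 151.
P4: D(K, 214) = 238; 238 ⊕ 53 = 219.

P1 = 173, P2 = 193, P3 = 151, P4 = 219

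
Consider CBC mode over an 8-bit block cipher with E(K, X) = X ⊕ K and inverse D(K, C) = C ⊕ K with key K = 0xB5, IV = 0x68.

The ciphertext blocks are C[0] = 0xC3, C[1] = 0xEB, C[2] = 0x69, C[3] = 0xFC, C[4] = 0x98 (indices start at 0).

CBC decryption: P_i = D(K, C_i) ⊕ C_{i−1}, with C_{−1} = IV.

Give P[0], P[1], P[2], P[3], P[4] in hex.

P[0] = 0x1E, P[1] = 0x9D, P[2] = 0x37, P[3] = 0x20, P[4] = 0xD1

P[0]: D(K, 0xC3) = 0x76; 0x76 ⊕ 0x68 = 0x1E.
P[1]: D(K, 0xEB) = 0x5E; 0x5E ⊕ 0xC3 = 0x9D.
P[2]: D(K, 0x69) = 0xDC; 0xDC ⊕ 0xEB = 0x37.
P[3]: D(K, 0xFC) = 0x49; 0x49 ⊕ 0x69 = 0x20.
P[4]: D(K, 0x98) = 0x2D; 0x2D ⊕ 0xFC = 0xD1.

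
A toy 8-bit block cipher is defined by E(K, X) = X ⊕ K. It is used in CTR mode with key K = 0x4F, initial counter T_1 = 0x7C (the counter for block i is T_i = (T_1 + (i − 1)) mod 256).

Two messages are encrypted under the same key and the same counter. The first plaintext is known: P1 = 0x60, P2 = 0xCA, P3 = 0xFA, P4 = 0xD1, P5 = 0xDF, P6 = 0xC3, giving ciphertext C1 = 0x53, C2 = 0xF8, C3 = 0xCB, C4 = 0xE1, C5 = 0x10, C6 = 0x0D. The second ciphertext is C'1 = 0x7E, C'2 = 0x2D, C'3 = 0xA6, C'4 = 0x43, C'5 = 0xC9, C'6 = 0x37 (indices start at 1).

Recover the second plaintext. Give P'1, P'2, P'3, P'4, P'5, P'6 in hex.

In CTR with a reused counter, both messages share the same keystream S_i, so C_i ⊕ C'_i = P_i ⊕ P'_i and thus P'_i = P_i ⊕ C_i ⊕ C'_i.
P'1: 0x60 ⊕ 0x53 ⊕ 0x7E = 0x4D.
P'2: 0xCA ⊕ 0xF8 ⊕ 0x2D = 0x1F.
P'3: 0xFA ⊕ 0xCB ⊕ 0xA6 = 0x97.
P'4: 0xD1 ⊕ 0xE1 ⊕ 0x43 = 0x73.
P'5: 0xDF ⊕ 0x10 ⊕ 0xC9 = 0x06.
P'6: 0xC3 ⊕ 0x0D ⊕ 0x37 = 0xF9.

P'1 = 0x4D, P'2 = 0x1F, P'3 = 0x97, P'4 = 0x73, P'5 = 0x06, P'6 = 0xF9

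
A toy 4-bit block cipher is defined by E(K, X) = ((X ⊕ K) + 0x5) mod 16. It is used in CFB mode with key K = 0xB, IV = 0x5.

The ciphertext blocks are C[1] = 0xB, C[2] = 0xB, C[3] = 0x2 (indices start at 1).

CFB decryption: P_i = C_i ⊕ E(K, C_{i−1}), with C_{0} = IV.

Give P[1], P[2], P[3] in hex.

P[1] = 0x8, P[2] = 0xE, P[3] = 0x7

P[1]: E(K, 0x5) = 0x3; 0xB ⊕ 0x3 = 0x8.
P[2]: E(K, 0xB) = 0x5; 0xB ⊕ 0x5 = 0xE.
P[3]: E(K, 0xB) = 0x5; 0x2 ⊕ 0x5 = 0x7.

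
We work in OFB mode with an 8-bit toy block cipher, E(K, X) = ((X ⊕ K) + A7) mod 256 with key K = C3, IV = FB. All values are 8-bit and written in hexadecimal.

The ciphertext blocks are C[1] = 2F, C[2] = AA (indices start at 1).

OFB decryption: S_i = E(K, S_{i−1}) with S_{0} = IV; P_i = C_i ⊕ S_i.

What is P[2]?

P[2] = 69

P[1]: S = E(K, FB) = DF; 2F ⊕ DF = F0.
P[2]: S = E(K, DF) = C3; AA ⊕ C3 = 69.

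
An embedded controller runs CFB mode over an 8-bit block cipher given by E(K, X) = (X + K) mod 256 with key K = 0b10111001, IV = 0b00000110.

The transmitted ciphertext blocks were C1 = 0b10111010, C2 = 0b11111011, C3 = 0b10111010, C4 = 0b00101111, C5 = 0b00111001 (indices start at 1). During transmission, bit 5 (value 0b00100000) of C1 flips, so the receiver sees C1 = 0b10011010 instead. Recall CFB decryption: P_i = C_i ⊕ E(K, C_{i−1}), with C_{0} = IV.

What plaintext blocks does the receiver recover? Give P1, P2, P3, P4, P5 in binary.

P1 = 0b00100101, P2 = 0b10101000, P3 = 0b00001110, P4 = 0b01011100, P5 = 0b11010001

Only C1 changed, to 0b10011010. In CFB, a change in C_i flips the same bit in P_i and garbles P_{i+1}. Decrypting the received ciphertext:
P1: E(K, 0b00000110) = 0b10111111; 0b10011010 ⊕ 0b10111111 = 0b00100101.
P2: E(K, 0b10011010) = 0b01010011; 0b11111011 ⊕ 0b01010011 = 0b10101000.
P3: E(K, 0b11111011) = 0b10110100; 0b10111010 ⊕ 0b10110100 = 0b00001110.
P4: E(K, 0b10111010) = 0b01110011; 0b00101111 ⊕ 0b01110011 = 0b01011100.
P5: E(K, 0b00101111) = 0b11101000; 0b00111001 ⊕ 0b11101000 = 0b11010001.
Blocks that differ from the original plaintext: P1, P2.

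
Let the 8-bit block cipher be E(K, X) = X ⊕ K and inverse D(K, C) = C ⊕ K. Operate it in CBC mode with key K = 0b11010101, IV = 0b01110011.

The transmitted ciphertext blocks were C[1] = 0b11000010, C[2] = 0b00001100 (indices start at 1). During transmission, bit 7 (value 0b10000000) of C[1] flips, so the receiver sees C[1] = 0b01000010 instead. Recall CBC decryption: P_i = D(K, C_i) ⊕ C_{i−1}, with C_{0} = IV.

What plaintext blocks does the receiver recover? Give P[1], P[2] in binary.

Only C[1] changed, to 0b01000010. In CBC, a change in C_i garbles P_i and flips the same bit in P_{i+1}. Decrypting the received ciphertext:
P[1]: D(K, 0b01000010) = 0b10010111; 0b10010111 ⊕ 0b01110011 = 0b11100100.
P[2]: D(K, 0b00001100) = 0b11011001; 0b11011001 ⊕ 0b01000010 = 0b10011011.
Blocks that differ from the original plaintext: P[1], P[2].

P[1] = 0b11100100, P[2] = 0b10011011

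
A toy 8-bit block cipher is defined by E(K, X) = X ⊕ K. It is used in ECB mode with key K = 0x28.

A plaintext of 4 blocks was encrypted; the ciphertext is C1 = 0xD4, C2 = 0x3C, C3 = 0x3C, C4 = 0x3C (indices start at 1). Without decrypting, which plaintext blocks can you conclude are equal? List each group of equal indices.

ECB encrypts each block independently with the same key, so equal ciphertext blocks imply equal plaintext blocks.
C2 = C3 = C4 = 0x3C, so P2 = P3 = P4.

P2 = P3 = P4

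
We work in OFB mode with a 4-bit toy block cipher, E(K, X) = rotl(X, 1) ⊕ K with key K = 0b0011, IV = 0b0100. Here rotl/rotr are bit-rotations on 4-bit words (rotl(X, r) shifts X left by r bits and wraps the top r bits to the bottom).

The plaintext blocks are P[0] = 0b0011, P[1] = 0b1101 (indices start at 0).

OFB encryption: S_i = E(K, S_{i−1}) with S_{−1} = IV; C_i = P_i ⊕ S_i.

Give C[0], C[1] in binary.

C[0] = 0b1000, C[1] = 0b1001

C[0]: S = E(K, 0b0100) = 0b1011; 0b0011 ⊕ 0b1011 = 0b1000.
C[1]: S = E(K, 0b1011) = 0b0100; 0b1101 ⊕ 0b0100 = 0b1001.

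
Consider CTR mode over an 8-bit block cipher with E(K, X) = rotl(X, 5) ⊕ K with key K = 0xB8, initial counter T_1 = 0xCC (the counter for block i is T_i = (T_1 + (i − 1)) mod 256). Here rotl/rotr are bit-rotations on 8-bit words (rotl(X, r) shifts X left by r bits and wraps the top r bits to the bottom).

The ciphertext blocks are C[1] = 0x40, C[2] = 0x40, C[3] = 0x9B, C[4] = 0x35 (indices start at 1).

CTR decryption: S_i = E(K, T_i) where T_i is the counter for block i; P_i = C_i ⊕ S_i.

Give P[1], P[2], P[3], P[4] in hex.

P[1] = 0x61, P[2] = 0x41, P[3] = 0xFA, P[4] = 0x74

P[1]: T = 0xCC, S = E(K, T) = 0x21; 0x40 ⊕ 0x21 = 0x61.
P[2]: T = 0xCD, S = E(K, T) = 0x01; 0x40 ⊕ 0x01 = 0x41.
P[3]: T = 0xCE, S = E(K, T) = 0x61; 0x9B ⊕ 0x61 = 0xFA.
P[4]: T = 0xCF, S = E(K, T) = 0x41; 0x35 ⊕ 0x41 = 0x74.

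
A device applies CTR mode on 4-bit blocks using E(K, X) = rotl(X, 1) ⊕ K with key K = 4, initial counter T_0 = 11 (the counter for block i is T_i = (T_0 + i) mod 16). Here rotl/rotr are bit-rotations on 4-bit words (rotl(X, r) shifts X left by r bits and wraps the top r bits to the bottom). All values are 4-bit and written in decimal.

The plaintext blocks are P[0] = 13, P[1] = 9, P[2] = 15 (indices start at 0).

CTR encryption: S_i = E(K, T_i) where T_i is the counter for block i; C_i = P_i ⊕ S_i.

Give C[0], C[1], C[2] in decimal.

C[0]: T = 11, S = E(K, T) = 3; 13 ⊕ 3 = 14.
C[1]: T = 12, S = E(K, T) = 13; 9 ⊕ 13 = 4.
C[2]: T = 13, S = E(K, T) = 15; 15 ⊕ 15 = 0.

C[0] = 14, C[1] = 4, C[2] = 0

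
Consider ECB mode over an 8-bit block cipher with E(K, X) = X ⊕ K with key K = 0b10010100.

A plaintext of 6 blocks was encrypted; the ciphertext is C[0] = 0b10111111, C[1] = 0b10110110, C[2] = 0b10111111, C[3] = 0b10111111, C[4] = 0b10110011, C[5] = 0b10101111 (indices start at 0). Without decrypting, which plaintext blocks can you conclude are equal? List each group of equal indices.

P[0] = P[2] = P[3]

ECB encrypts each block independently with the same key, so equal ciphertext blocks imply equal plaintext blocks.
C[0] = C[2] = C[3] = 0b10111111, so P[0] = P[2] = P[3].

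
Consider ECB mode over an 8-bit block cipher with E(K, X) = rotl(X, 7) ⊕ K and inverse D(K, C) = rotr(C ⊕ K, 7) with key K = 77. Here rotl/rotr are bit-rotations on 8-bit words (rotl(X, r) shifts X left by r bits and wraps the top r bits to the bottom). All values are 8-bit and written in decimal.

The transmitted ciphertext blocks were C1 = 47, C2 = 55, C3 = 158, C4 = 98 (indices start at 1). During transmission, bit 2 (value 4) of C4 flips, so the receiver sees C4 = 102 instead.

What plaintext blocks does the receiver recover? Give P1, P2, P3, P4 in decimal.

P1 = 196, P2 = 244, P3 = 167, P4 = 86

ECB decryption: P_i = D(K, C_i).
Only C4 changed, to 102. In ECB, a change in C_i affects only P_i. Decrypting the received ciphertext:
P1: D(K, 47) = 196.
P2: D(K, 55) = 244.
P3: D(K, 158) = 167.
P4: D(K, 102) = 86.
Blocks that differ from the original plaintext: P4.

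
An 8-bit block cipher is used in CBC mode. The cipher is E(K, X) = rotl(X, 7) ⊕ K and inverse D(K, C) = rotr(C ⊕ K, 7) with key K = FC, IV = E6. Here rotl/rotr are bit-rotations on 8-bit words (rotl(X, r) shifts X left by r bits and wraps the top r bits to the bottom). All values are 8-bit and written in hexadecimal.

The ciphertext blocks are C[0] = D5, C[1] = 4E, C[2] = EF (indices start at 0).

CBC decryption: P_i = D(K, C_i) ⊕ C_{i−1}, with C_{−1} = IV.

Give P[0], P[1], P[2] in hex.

P[0]: D(K, D5) = 52; 52 ⊕ E6 = B4.
P[1]: D(K, 4E) = 65; 65 ⊕ D5 = B0.
P[2]: D(K, EF) = 26; 26 ⊕ 4E = 68.

P[0] = B4, P[1] = B0, P[2] = 68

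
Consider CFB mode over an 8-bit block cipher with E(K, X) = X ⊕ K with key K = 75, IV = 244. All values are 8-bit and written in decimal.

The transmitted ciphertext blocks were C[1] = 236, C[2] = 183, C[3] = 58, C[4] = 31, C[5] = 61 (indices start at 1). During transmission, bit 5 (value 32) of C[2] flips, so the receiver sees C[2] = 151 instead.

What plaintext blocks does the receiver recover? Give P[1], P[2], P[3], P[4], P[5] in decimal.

P[1] = 83, P[2] = 48, P[3] = 230, P[4] = 110, P[5] = 105

CFB decryption: P_i = C_i ⊕ E(K, C_{i−1}), with C_{0} = IV.
Only C[2] changed, to 151. In CFB, a change in C_i flips the same bit in P_i and garbles P_{i+1}. Decrypting the received ciphertext:
P[1]: E(K, 244) = 191; 236 ⊕ 191 = 83.
P[2]: E(K, 236) = 167; 151 ⊕ 167 = 48.
P[3]: E(K, 151) = 220; 58 ⊕ 220 = 230.
P[4]: E(K, 58) = 113; 31 ⊕ 113 = 110.
P[5]: E(K, 31) = 84; 61 ⊕ 84 = 105.
Blocks that differ from the original plaintext: P[2], P[3].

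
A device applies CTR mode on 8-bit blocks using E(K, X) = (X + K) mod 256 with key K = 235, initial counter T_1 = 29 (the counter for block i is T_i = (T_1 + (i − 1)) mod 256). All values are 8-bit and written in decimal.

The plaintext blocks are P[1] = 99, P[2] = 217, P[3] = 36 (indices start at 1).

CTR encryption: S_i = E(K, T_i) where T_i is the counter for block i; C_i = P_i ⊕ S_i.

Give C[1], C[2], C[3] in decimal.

C[1]: T = 29, S = E(K, T) = 8; 99 ⊕ 8 = 107.
C[2]: T = 30, S = E(K, T) = 9; 217 ⊕ 9 = 208.
C[3]: T = 31, S = E(K, T) = 10; 36 ⊕ 10 = 46.

C[1] = 107, C[2] = 208, C[3] = 46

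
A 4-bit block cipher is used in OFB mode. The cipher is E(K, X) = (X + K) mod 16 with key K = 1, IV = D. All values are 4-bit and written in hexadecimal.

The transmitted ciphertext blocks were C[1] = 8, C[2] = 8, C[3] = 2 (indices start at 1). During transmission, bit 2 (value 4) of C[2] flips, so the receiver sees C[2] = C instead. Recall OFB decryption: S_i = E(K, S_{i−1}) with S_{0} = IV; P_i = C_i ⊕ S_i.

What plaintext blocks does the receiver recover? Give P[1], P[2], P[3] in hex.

Only C[2] changed, to C. In OFB, a change in C_i flips the same bit in P_i only; the keystream is unaffected. Decrypting the received ciphertext:
P[1]: S = E(K, D) = E; 8 ⊕ E = 6.
P[2]: S = E(K, E) = F; C ⊕ F = 3.
P[3]: S = E(K, F) = 0; 2 ⊕ 0 = 2.
Blocks that differ from the original plaintext: P[2].

P[1] = 6, P[2] = 3, P[3] = 2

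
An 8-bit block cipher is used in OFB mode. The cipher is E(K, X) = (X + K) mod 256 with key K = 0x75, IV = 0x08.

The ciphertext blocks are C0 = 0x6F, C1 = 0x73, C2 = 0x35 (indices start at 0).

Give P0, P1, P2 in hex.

P0 = 0x12, P1 = 0x81, P2 = 0x52

OFB decryption: S_i = E(K, S_{i−1}) with S_{−1} = IV; P_i = C_i ⊕ S_i.
P0: S = E(K, 0x08) = 0x7D; 0x6F ⊕ 0x7D = 0x12.
P1: S = E(K, 0x7D) = 0xF2; 0x73 ⊕ 0xF2 = 0x81.
P2: S = E(K, 0xF2) = 0x67; 0x35 ⊕ 0x67 = 0x52.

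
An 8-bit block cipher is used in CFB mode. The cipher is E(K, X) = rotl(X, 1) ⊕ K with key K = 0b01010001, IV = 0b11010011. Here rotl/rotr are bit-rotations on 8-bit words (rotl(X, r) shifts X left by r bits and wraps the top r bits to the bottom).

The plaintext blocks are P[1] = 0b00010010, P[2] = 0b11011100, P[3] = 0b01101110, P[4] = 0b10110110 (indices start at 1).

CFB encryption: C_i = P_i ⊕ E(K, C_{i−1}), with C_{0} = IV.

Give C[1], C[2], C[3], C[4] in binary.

C[1]: E(K, 0b11010011) = 0b11110110; 0b00010010 ⊕ 0b11110110 = 0b11100100.
C[2]: E(K, 0b11100100) = 0b10011000; 0b11011100 ⊕ 0b10011000 = 0b01000100.
C[3]: E(K, 0b01000100) = 0b11011001; 0b01101110 ⊕ 0b11011001 = 0b10110111.
C[4]: E(K, 0b10110111) = 0b00111110; 0b10110110 ⊕ 0b00111110 = 0b10001000.

C[1] = 0b11100100, C[2] = 0b01000100, C[3] = 0b10110111, C[4] = 0b10001000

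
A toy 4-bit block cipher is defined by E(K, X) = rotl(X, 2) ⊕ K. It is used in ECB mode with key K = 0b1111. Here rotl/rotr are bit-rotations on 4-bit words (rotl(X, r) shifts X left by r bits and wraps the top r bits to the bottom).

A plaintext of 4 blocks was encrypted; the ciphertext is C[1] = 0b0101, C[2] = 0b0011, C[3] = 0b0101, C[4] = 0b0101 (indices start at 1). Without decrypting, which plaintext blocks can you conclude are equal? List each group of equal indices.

P[1] = P[3] = P[4]

ECB encrypts each block independently with the same key, so equal ciphertext blocks imply equal plaintext blocks.
C[1] = C[3] = C[4] = 0b0101, so P[1] = P[3] = P[4].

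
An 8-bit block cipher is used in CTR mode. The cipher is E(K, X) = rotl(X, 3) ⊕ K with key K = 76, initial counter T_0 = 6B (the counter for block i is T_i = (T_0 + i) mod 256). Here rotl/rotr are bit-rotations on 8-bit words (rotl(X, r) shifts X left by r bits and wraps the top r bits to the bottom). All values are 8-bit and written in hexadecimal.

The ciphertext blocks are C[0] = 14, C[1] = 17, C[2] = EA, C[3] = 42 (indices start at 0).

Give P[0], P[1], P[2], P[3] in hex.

CTR decryption: S_i = E(K, T_i) where T_i is the counter for block i; P_i = C_i ⊕ S_i.
P[0]: T = 6B, S = E(K, T) = 2D; 14 ⊕ 2D = 39.
P[1]: T = 6C, S = E(K, T) = 15; 17 ⊕ 15 = 02.
P[2]: T = 6D, S = E(K, T) = 1D; EA ⊕ 1D = F7.
P[3]: T = 6E, S = E(K, T) = 05; 42 ⊕ 05 = 47.

P[0] = 39, P[1] = 02, P[2] = F7, P[3] = 47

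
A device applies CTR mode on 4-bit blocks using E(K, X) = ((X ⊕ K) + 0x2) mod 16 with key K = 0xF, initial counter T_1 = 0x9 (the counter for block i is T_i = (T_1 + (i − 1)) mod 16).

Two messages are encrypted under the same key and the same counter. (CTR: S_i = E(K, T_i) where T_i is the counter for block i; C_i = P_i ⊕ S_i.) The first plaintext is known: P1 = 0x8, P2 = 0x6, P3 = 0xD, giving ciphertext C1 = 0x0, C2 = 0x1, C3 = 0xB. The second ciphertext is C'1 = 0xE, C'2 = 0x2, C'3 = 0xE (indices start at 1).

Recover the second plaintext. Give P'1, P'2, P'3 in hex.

In CTR with a reused counter, both messages share the same keystream S_i, so C_i ⊕ C'_i = P_i ⊕ P'_i and thus P'_i = P_i ⊕ C_i ⊕ C'_i.
P'1: 0x8 ⊕ 0x0 ⊕ 0xE = 0x6.
P'2: 0x6 ⊕ 0x1 ⊕ 0x2 = 0x5.
P'3: 0xD ⊕ 0xB ⊕ 0xE = 0x8.

P'1 = 0x6, P'2 = 0x5, P'3 = 0x8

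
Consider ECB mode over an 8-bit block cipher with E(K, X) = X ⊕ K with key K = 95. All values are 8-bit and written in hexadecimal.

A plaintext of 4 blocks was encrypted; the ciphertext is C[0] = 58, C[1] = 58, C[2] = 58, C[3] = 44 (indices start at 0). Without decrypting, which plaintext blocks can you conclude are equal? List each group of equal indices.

ECB encrypts each block independently with the same key, so equal ciphertext blocks imply equal plaintext blocks.
C[0] = C[1] = C[2] = 58, so P[0] = P[1] = P[2].

P[0] = P[1] = P[2]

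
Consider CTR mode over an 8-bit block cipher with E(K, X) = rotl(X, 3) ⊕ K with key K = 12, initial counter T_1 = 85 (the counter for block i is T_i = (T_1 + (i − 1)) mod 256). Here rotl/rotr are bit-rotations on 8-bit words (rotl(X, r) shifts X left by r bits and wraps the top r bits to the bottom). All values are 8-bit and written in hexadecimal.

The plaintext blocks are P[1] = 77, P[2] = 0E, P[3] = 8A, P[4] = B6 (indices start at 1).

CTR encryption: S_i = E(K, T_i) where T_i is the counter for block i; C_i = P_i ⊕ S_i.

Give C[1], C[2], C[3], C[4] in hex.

C[1]: T = 85, S = E(K, T) = 3E; 77 ⊕ 3E = 49.
C[2]: T = 86, S = E(K, T) = 26; 0E ⊕ 26 = 28.
C[3]: T = 87, S = E(K, T) = 2E; 8A ⊕ 2E = A4.
C[4]: T = 88, S = E(K, T) = 56; B6 ⊕ 56 = E0.

C[1] = 49, C[2] = 28, C[3] = A4, C[4] = E0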